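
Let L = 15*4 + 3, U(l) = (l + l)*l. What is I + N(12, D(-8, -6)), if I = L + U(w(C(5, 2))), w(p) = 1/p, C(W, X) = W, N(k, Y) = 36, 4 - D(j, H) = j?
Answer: 2477/25 ≈ 99.080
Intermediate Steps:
D(j, H) = 4 - j
U(l) = 2*l**2 (U(l) = (2*l)*l = 2*l**2)
L = 63 (L = 60 + 3 = 63)
I = 1577/25 (I = 63 + 2*(1/5)**2 = 63 + 2*(1/25) = 63 + 2/25 = 1577/25 ≈ 63.080)
I + N(12, D(-8, -6)) = 1577/25 + 36 = 2477/25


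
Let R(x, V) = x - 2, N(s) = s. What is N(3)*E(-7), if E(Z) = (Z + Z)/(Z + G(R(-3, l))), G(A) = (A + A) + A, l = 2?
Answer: 21/11 ≈ 1.9091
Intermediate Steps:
R(x, V) = -2 + x
G(A) = 3*A (G(A) = 2*A + A = 3*A)
E(Z) = 2*Z/(-15 + Z) (E(Z) = (Z + Z)/(Z + 3*(-2 - 3)) = (2*Z)/(Z + 3*(-5)) = (2*Z)/(Z - 15) = (2*Z)/(-15 + Z) = 2*Z/(-15 + Z))
N(3)*E(-7) = 3*(2*(-7)/(-15 - 7)) = 3*(2*(-7)/(-22)) = 3*(2*(-7)*(-1/22)) = 3*(7/11) = 21/11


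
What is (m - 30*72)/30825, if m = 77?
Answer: -2083/30825 ≈ -0.067575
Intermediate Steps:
(m - 30*72)/30825 = (77 - 30*72)/30825 = (77 - 2160)*(1/30825) = -2083*1/30825 = -2083/30825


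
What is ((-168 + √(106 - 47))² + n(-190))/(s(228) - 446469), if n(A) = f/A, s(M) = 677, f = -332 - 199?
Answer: -5374301/84700480 + 21*√59/27862 ≈ -0.057661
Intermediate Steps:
f = -531
n(A) = -531/A
((-168 + √(106 - 47))² + n(-190))/(s(228) - 446469) = ((-168 + √(106 - 47))² - 531/(-190))/(677 - 446469) = ((-168 + √59)² - 531*(-1/190))/(-445792) = ((-168 + √59)² + 531/190)*(-1/445792) = (531/190 + (-168 + √59)²)*(-1/445792) = -531/84700480 - (-168 + √59)²/445792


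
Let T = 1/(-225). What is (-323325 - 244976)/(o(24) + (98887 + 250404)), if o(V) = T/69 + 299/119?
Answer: -1049921889975/645311032081 ≈ -1.6270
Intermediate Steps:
T = -1/225 ≈ -0.0044444
o(V) = 4641856/1847475 (o(V) = -1/225/69 + 299/119 = -1/225*1/69 + 299*(1/119) = -1/15525 + 299/119 = 4641856/1847475)
(-323325 - 244976)/(o(24) + (98887 + 250404)) = (-323325 - 244976)/(4641856/1847475 + (98887 + 250404)) = -568301/(4641856/1847475 + 349291) = -568301/645311032081/1847475 = -568301*1847475/645311032081 = -1049921889975/645311032081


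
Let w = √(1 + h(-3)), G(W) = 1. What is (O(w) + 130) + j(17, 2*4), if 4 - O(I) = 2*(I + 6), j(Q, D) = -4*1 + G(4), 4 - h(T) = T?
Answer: 119 - 4*√2 ≈ 113.34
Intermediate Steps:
h(T) = 4 - T
j(Q, D) = -3 (j(Q, D) = -4*1 + 1 = -4 + 1 = -3)
w = 2*√2 (w = √(1 + (4 - 1*(-3))) = √(1 + (4 + 3)) = √(1 + 7) = √8 = 2*√2 ≈ 2.8284)
O(I) = -8 - 2*I (O(I) = 4 - 2*(I + 6) = 4 - 2*(6 + I) = 4 - (12 + 2*I) = 4 + (-12 - 2*I) = -8 - 2*I)
(O(w) + 130) + j(17, 2*4) = ((-8 - 4*√2) + 130) - 3 = (122 - 4*√2) - 3 = 119 - 4*√2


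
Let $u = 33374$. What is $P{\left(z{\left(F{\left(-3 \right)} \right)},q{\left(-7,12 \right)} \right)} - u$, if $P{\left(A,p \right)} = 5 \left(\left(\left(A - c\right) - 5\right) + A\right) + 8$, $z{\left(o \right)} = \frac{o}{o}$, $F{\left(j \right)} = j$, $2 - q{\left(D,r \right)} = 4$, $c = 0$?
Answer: $-33381$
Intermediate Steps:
$q{\left(D,r \right)} = -2$ ($q{\left(D,r \right)} = 2 - 4 = -2$)
$z{\left(o \right)} = 1$
$P{\left(A,p \right)} = -17 + 10 A$ ($P{\left(A,p \right)} = 5 \left(\left(\left(A - 0\right) - 5\right) + A\right) + 8 = 5 \left(\left(\left(A + 0\right) - 5\right) + A\right) + 8 = 5 \left(\left(A - 5\right) + A\right) + 8 = 5 \left(\left(-5 + A\right) + A\right) + 8 = 5 \left(-5 + 2 A\right) + 8 = \left(-25 + 10 A\right) + 8 = -17 + 10 A$)
$P{\left(z{\left(F{\left(-3 \right)} \right)},q{\left(-7,12 \right)} \right)} - u = \left(-17 + 10 \cdot 1\right) - 33374 = \left(-17 + 10\right) - 33374 = -7 - 33374 = -33381$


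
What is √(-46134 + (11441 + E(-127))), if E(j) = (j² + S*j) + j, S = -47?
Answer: I*√12722 ≈ 112.79*I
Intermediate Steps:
E(j) = j² - 46*j (E(j) = (j² - 47*j) + j = j² - 46*j)
√(-46134 + (11441 + E(-127))) = √(-46134 + (11441 - 127*(-46 - 127))) = √(-46134 + (11441 - 127*(-173))) = √(-46134 + (11441 + 21971)) = √(-46134 + 33412) = √(-12722) = I*√12722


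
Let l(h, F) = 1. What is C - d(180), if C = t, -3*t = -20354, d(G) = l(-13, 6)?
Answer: 20351/3 ≈ 6783.7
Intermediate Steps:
d(G) = 1
t = 20354/3 (t = -⅓*(-20354) = 20354/3 ≈ 6784.7)
C = 20354/3 ≈ 6784.7
C - d(180) = 20354/3 - 1*1 = 20354/3 - 1 = 20351/3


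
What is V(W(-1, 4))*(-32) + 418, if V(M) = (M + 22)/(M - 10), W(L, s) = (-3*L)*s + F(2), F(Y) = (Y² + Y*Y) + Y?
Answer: 902/3 ≈ 300.67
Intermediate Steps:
F(Y) = Y + 2*Y² (F(Y) = (Y² + Y²) + Y = 2*Y² + Y = Y + 2*Y²)
W(L, s) = 10 - 3*L*s (W(L, s) = (-3*L)*s + 2*(1 + 2*2) = -3*L*s + 2*(1 + 4) = -3*L*s + 2*5 = -3*L*s + 10 = 10 - 3*L*s)
V(M) = (22 + M)/(-10 + M)
V(W(-1, 4))*(-32) + 418 = ((22 + (10 - 3*(-1)*4))/(-10 + (10 - 3*(-1)*4)))*(-32) + 418 = ((22 + (10 + 12))/(-10 + (10 + 12)))*(-32) + 418 = ((22 + 22)/(-10 + 22))*(-32) + 418 = (44/12)*(-32) + 418 = ((1/12)*44)*(-32) + 418 = (11/3)*(-32) + 418 = -352/3 + 418 = 902/3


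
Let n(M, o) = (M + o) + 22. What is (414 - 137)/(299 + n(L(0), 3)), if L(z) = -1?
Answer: 277/323 ≈ 0.85758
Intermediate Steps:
n(M, o) = 22 + M + o
(414 - 137)/(299 + n(L(0), 3)) = (414 - 137)/(299 + (22 - 1 + 3)) = 277/(299 + 24) = 277/323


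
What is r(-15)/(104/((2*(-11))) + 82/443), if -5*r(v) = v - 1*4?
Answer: -92587/110670 ≈ -0.83660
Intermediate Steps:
r(v) = 4/5 - v/5 (r(v) = -(v - 1*4)/5 = -(v - 4)/5 = -(-4 + v)/5 = 4/5 - v/5)
r(-15)/(104/((2*(-11))) + 82/443) = (4/5 - 1/5*(-15))/(104/((2*(-11))) + 82/443) = (4/5 + 3)/(104/(-22) + 82*(1/443)) = 19/(5*(104*(-1/22) + 82/443)) = 19/(5*(-52/11 + 82/443)) = 19/(5*(-22134/4873)) = (19/5)*(-4873/22134) = -92587/110670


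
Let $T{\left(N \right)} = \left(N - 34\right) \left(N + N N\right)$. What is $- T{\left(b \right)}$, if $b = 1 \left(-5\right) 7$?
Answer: $82110$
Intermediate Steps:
$b = -35$ ($b = \left(-5\right) 7 = -35$)
$T{\left(N \right)} = \left(-34 + N\right) \left(N + N^{2}\right)$
$- T{\left(b \right)} = - \left(-35\right) \left(-34 + \left(-35\right)^{2} - -1155\right) = - \left(-35\right) \left(-34 + 1225 + 1155\right) = - \left(-35\right) 2346 = \left(-1\right) \left(-82110\right) = 82110$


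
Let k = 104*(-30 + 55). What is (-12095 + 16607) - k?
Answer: 1912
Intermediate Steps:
k = 2600 (k = 104*25 = 2600)
(-12095 + 16607) - k = (-12095 + 16607) - 1*2600 = 4512 - 2600 = 1912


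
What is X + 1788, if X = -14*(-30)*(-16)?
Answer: -4932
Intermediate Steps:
X = -6720 (X = 420*(-16) = -6720)
X + 1788 = -6720 + 1788 = -4932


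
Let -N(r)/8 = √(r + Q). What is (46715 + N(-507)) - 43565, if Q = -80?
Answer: 3150 - 8*I*√587 ≈ 3150.0 - 193.82*I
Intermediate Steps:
N(r) = -8*√(-80 + r) (N(r) = -8*√(r - 80) = -8*√(-80 + r))
(46715 + N(-507)) - 43565 = (46715 - 8*√(-80 - 507)) - 43565 = (46715 - 8*I*√587) - 43565 = 3150 - 8*I*√587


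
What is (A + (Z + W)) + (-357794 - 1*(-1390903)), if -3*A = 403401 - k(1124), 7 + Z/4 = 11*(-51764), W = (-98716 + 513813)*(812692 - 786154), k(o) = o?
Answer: 33043396676/3 ≈ 1.1014e+10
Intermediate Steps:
W = 11015844186 (W = 415097*26538 = 11015844186)
Z = -2277644 (Z = -28 + 4*(11*(-51764)) = -28 + 4*(-569404) = -28 - 2277616 = -2277644)
A = -402277/3 (A = -(403401 - 1*1124)/3 = -(403401 - 1124)/3 = -1/3*402277 = -402277/3 ≈ -1.3409e+5)
(A + (Z + W)) + (-357794 - 1*(-1390903)) = (-402277/3 + (-2277644 + 11015844186)) + (-357794 - 1*(-1390903)) = (-402277/3 + 11013566542) + (-357794 + 1390903) = 33040297349/3 + 1033109 = 33043396676/3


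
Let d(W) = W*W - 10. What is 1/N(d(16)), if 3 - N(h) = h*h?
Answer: -1/60513 ≈ -1.6525e-5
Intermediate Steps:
d(W) = -10 + W² (d(W) = W² - 10 = -10 + W²)
N(h) = 3 - h² (N(h) = 3 - h*h = 3 - h²)
1/N(d(16)) = 1/(3 - (-10 + 16²)²) = 1/(3 - (-10 + 256)²) = 1/(3 - 1*246²) = 1/(3 - 1*60516) = 1/(3 - 60516) = 1/(-60513) = -1/60513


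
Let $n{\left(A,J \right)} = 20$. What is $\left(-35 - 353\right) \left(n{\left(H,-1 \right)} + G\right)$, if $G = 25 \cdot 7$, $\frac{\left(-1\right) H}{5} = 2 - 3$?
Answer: $-75660$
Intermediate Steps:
$H = 5$ ($H = - 5 \left(2 - 3\right) = \left(-5\right) \left(-1\right) = 5$)
$G = 175$
$\left(-35 - 353\right) \left(n{\left(H,-1 \right)} + G\right) = \left(-35 - 353\right) \left(20 + 175\right) = \left(-388\right) 195 = -75660$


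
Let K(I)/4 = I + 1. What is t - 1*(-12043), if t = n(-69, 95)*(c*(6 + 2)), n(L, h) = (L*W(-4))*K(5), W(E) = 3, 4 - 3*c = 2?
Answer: -14453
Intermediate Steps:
c = ⅔ (c = 4/3 - ⅓*2 = 4/3 - ⅔ = ⅔ ≈ 0.66667)
K(I) = 4 + 4*I (K(I) = 4*(I + 1) = 4*(1 + I) = 4 + 4*I)
n(L, h) = 72*L (n(L, h) = (L*3)*(4 + 4*5) = (3*L)*(4 + 20) = (3*L)*24 = 72*L)
t = -26496 (t = (72*(-69))*(2*(6 + 2)/3) = -3312*8 = -4968*16/3 = -26496)
t - 1*(-12043) = -26496 - 1*(-12043) = -26496 + 12043 = -14453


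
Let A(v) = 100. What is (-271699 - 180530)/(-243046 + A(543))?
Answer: 150743/80982 ≈ 1.8614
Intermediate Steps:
(-271699 - 180530)/(-243046 + A(543)) = (-271699 - 180530)/(-243046 + 100) = -452229/(-242946) = -452229*(-1/242946) = 150743/80982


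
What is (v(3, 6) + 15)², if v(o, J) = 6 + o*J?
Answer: 1521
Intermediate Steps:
v(o, J) = 6 + J*o
(v(3, 6) + 15)² = ((6 + 6*3) + 15)² = ((6 + 18) + 15)² = (24 + 15)² = 39² = 1521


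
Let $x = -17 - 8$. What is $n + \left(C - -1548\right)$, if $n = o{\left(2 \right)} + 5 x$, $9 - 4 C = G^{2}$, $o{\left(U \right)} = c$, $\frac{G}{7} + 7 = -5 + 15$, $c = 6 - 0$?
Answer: $1321$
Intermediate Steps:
$c = 6$ ($c = 6 + 0 = 6$)
$G = 21$ ($G = -49 + 7 \left(-5 + 15\right) = -49 + 7 \cdot 10 = -49 + 70 = 21$)
$o{\left(U \right)} = 6$
$C = -108$ ($C = \frac{9}{4} - \frac{21^{2}}{4} = \frac{9}{4} - \frac{441}{4} = -108$)
$x = -25$
$n = -119$ ($n = 6 + 5 \left(-25\right) = 6 - 125 = -119$)
$n + \left(C - -1548\right) = -119 - -1440 = -119 + \left(-108 + 1548\right) = -119 + 1440 = 1321$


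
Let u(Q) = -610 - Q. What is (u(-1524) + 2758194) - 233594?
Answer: 2525514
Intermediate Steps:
(u(-1524) + 2758194) - 233594 = ((-610 - 1*(-1524)) + 2758194) - 233594 = ((-610 + 1524) + 2758194) - 233594 = (914 + 2758194) - 233594 = 2759108 - 233594 = 2525514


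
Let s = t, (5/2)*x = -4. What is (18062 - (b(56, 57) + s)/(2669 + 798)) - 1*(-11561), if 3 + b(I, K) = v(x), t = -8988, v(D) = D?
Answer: 513559668/17335 ≈ 29626.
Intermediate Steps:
x = -8/5 (x = (⅖)*(-4) = -8/5 ≈ -1.6000)
b(I, K) = -23/5 (b(I, K) = -3 - 8/5 = -23/5)
s = -8988
(18062 - (b(56, 57) + s)/(2669 + 798)) - 1*(-11561) = (18062 - (-23/5 - 8988)/(2669 + 798)) - 1*(-11561) = (18062 - (-44963)/(5*3467)) + 11561 = (18062 - 1*(-44963/17335)) + 11561 = (18062 + 44963/17335) + 11561 = 313149733/17335 + 11561 = 513559668/17335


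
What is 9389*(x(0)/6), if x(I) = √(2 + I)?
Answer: 9389*√2/6 ≈ 2213.0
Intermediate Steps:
9389*(x(0)/6) = 9389*(√(2 + 0)/6) = 9389*(√2*(⅙)) = 9389*(√2/6) = 9389*√2/6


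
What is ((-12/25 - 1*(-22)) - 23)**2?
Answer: 1369/625 ≈ 2.1904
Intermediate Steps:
((-12/25 - 1*(-22)) - 23)**2 = ((-12*1/25 + 22) - 23)**2 = ((-12/25 + 22) - 23)**2 = (538/25 - 23)**2 = (-37/25)**2 = 1369/625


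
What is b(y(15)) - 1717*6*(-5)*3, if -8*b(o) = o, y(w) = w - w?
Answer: 154530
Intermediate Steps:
y(w) = 0
b(o) = -o/8
b(y(15)) - 1717*6*(-5)*3 = -⅛*0 - 1717*6*(-5)*3 = 0 - (-51510)*3 = 0 - 1717*(-90) = 0 + 154530 = 154530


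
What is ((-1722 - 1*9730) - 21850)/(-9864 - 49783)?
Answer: 33302/59647 ≈ 0.55832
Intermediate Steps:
((-1722 - 1*9730) - 21850)/(-9864 - 49783) = ((-1722 - 9730) - 21850)/(-59647) = (-11452 - 21850)*(-1/59647) = -33302*(-1/59647) = 33302/59647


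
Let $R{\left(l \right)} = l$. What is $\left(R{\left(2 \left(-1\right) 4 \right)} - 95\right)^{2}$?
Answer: $10609$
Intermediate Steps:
$\left(R{\left(2 \left(-1\right) 4 \right)} - 95\right)^{2} = \left(2 \left(-1\right) 4 - 95\right)^{2} = \left(\left(-2\right) 4 - 95\right)^{2} = \left(-8 - 95\right)^{2} = \left(-103\right)^{2} = 10609$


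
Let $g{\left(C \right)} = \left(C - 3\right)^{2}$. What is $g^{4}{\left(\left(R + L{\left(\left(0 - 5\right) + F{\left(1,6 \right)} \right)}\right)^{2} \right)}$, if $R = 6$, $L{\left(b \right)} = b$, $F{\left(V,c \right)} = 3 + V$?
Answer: $54875873536$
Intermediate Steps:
$g{\left(C \right)} = \left(-3 + C\right)^{2}$
$g^{4}{\left(\left(R + L{\left(\left(0 - 5\right) + F{\left(1,6 \right)} \right)}\right)^{2} \right)} = \left(\left(-3 + \left(6 + \left(\left(0 - 5\right) + \left(3 + 1\right)\right)\right)^{2}\right)^{2}\right)^{4} = \left(\left(-3 + \left(6 + \left(-5 + 4\right)\right)^{2}\right)^{2}\right)^{4} = \left(\left(-3 + \left(6 - 1\right)^{2}\right)^{2}\right)^{4} = \left(\left(-3 + 5^{2}\right)^{2}\right)^{4} = \left(\left(-3 + 25\right)^{2}\right)^{4} = \left(22^{2}\right)^{4} = 484^{4} = 54875873536$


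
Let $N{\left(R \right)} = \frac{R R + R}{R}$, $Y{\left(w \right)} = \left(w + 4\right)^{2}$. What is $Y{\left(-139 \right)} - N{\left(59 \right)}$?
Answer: $18165$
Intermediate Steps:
$Y{\left(w \right)} = \left(4 + w\right)^{2}$
$N{\left(R \right)} = \frac{R + R^{2}}{R}$ ($N{\left(R \right)} = \frac{R^{2} + R}{R} = \frac{R + R^{2}}{R}$)
$Y{\left(-139 \right)} - N{\left(59 \right)} = \left(4 - 139\right)^{2} - \left(1 + 59\right) = \left(-135\right)^{2} - 60 = 18225 - 60 = 18165$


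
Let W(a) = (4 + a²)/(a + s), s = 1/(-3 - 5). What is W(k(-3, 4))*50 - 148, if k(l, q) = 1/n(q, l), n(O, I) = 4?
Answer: 1477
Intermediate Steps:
s = -⅛ (s = 1/(-8) = -⅛ ≈ -0.12500)
k(l, q) = ¼ (k(l, q) = 1/4 = ¼)
W(a) = (4 + a²)/(-⅛ + a) (W(a) = (4 + a²)/(a - ⅛) = (4 + a²)/(-⅛ + a))
W(k(-3, 4))*50 - 148 = (8*(4 + (¼)²)/(-1 + 8*(¼)))*50 - 148 = (8*(4 + 1/16)/(-1 + 2))*50 - 148 = (8*(65/16)/1)*50 - 148 = (8*1*(65/16))*50 - 148 = (65/2)*50 - 148 = 1625 - 148 = 1477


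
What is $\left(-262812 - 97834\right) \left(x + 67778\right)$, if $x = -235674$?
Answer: $60551020816$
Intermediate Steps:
$\left(-262812 - 97834\right) \left(x + 67778\right) = \left(-262812 - 97834\right) \left(-235674 + 67778\right) = \left(-360646\right) \left(-167896\right) = 60551020816$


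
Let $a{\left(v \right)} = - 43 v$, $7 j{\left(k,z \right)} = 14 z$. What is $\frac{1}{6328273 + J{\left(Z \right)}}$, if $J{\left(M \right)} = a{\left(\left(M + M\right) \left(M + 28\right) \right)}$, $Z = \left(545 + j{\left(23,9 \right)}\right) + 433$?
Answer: $- \frac{1}{81383471} \approx -1.2288 \cdot 10^{-8}$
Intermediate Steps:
$j{\left(k,z \right)} = 2 z$ ($j{\left(k,z \right)} = \frac{14 z}{7} = 2 z$)
$Z = 996$ ($Z = \left(545 + 2 \cdot 9\right) + 433 = \left(545 + 18\right) + 433 = 563 + 433 = 996$)
$J{\left(M \right)} = - 86 M \left(28 + M\right)$ ($J{\left(M \right)} = - 43 \left(M + M\right) \left(M + 28\right) = - 43 \cdot 2 M \left(28 + M\right) = - 86 M \left(28 + M\right)$)
$\frac{1}{6328273 + J{\left(Z \right)}} = \frac{1}{6328273 - 85656 \left(28 + 996\right)} = \frac{1}{6328273 - 85656 \cdot 1024} = \frac{1}{6328273 - 87711744} = \frac{1}{-81383471} = - \frac{1}{81383471}$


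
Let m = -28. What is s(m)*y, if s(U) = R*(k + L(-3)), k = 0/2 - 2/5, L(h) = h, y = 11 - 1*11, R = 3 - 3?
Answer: 0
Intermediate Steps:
R = 0
y = 0 (y = 11 - 11 = 0)
k = -2/5 (k = 0*(1/2) - 2*1/5 = 0 - 2/5 = -2/5 ≈ -0.40000)
s(U) = 0 (s(U) = 0*(-2/5 - 3) = 0*(-17/5) = 0)
s(m)*y = 0*0 = 0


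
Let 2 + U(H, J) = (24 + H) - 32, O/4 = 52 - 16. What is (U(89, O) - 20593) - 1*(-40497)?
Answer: 19983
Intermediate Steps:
O = 144 (O = 4*(52 - 16) = 4*36 = 144)
U(H, J) = -10 + H (U(H, J) = -2 + ((24 + H) - 32) = -2 + (-8 + H) = -10 + H)
(U(89, O) - 20593) - 1*(-40497) = ((-10 + 89) - 20593) - 1*(-40497) = (79 - 20593) + 40497 = -20514 + 40497 = 19983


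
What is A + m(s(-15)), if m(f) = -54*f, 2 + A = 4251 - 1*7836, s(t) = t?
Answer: -2777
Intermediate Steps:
A = -3587 (A = -2 + (4251 - 1*7836) = -2 + (4251 - 7836) = -2 - 3585 = -3587)
A + m(s(-15)) = -3587 - 54*(-15) = -3587 + 810 = -2777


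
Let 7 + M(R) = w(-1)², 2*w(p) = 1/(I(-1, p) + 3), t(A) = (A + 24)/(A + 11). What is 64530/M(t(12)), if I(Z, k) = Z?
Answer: -344160/37 ≈ -9301.6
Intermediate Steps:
t(A) = (24 + A)/(11 + A)
w(p) = ¼ (w(p) = 1/(2*(-1 + 3)) = (½)/2 = (½)*(½) = ¼)
M(R) = -111/16 (M(R) = -7 + (¼)² = -7 + 1/16 = -111/16)
64530/M(t(12)) = 64530/(-111/16) = 64530*(-16/111) = -344160/37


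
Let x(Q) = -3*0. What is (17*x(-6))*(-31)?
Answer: 0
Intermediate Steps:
x(Q) = 0
(17*x(-6))*(-31) = (17*0)*(-31) = 0*(-31) = 0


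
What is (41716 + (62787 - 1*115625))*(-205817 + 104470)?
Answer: 1127181334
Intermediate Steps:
(41716 + (62787 - 1*115625))*(-205817 + 104470) = (41716 + (62787 - 115625))*(-101347) = (41716 - 52838)*(-101347) = -11122*(-101347) = 1127181334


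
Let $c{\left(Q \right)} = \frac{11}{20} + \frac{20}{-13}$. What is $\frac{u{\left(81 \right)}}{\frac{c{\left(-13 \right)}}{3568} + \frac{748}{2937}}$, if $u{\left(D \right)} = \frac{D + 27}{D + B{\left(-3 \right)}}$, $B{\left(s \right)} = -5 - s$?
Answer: $\frac{26750580480}{4978076059} \approx 5.3737$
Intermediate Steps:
$c{\left(Q \right)} = - \frac{257}{260}$ ($c{\left(Q \right)} = 11 \cdot \frac{1}{20} + 20 \left(- \frac{1}{13}\right) = \frac{11}{20} - \frac{20}{13} = - \frac{257}{260}$)
$u{\left(D \right)} = \frac{27 + D}{-2 + D}$ ($u{\left(D \right)} = \frac{D + 27}{D - 2} = \frac{27 + D}{D + \left(-5 + 3\right)} = \frac{27 + D}{D - 2} = \frac{27 + D}{-2 + D}$)
$\frac{u{\left(81 \right)}}{\frac{c{\left(-13 \right)}}{3568} + \frac{748}{2937}} = \frac{\frac{1}{-2 + 81} \left(27 + 81\right)}{- \frac{257}{260 \cdot 3568} + \frac{748}{2937}} = \frac{\frac{1}{79} \cdot 108}{\left(- \frac{257}{260}\right) \frac{1}{3568} + 748 \cdot \frac{1}{2937}} = \frac{\frac{1}{79} \cdot 108}{- \frac{257}{927680} + \frac{68}{267}} = \frac{108}{79 \cdot \frac{63013621}{247690560}} = \frac{108}{79} \cdot \frac{247690560}{63013621} = \frac{26750580480}{4978076059}$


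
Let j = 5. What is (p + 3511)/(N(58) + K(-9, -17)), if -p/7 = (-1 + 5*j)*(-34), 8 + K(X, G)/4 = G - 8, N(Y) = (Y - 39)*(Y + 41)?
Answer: 9223/1749 ≈ 5.2733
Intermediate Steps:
N(Y) = (-39 + Y)*(41 + Y)
K(X, G) = -64 + 4*G (K(X, G) = -32 + 4*(G - 8) = -32 + 4*(-8 + G) = -32 + (-32 + 4*G) = -64 + 4*G)
p = 5712 (p = -7*(-1 + 5*5)*(-34) = -7*(-1 + 25)*(-34) = -168*(-34) = -7*(-816) = 5712)
(p + 3511)/(N(58) + K(-9, -17)) = (5712 + 3511)/((-1599 + 58² + 2*58) + (-64 + 4*(-17))) = 9223/((-1599 + 3364 + 116) + (-64 - 68)) = 9223/(1881 - 132) = 9223/1749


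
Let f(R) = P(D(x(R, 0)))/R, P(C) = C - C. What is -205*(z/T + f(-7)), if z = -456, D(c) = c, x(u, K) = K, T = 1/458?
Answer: 42813840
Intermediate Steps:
T = 1/458 ≈ 0.0021834
P(C) = 0
f(R) = 0 (f(R) = 0/R = 0)
-205*(z/T + f(-7)) = -205*(-456/1/458 + 0) = -205*(-456*458 + 0) = -205*(-208848 + 0) = -205*(-208848) = 42813840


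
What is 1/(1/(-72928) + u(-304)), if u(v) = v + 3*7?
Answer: -72928/20638625 ≈ -0.0035336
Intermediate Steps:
u(v) = 21 + v (u(v) = v + 21 = 21 + v)
1/(1/(-72928) + u(-304)) = 1/(1/(-72928) + (21 - 304)) = 1/(-1/72928 - 283) = 1/(-20638625/72928) = -72928/20638625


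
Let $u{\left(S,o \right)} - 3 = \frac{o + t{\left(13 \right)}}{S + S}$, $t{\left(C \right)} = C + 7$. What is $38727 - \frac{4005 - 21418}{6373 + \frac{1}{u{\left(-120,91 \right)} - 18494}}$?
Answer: $\frac{365131800030968}{9427687161} \approx 38730.0$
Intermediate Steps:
$t{\left(C \right)} = 7 + C$
$u{\left(S,o \right)} = 3 + \frac{20 + o}{2 S}$ ($u{\left(S,o \right)} = 3 + \frac{o + \left(7 + 13\right)}{S + S} = 3 + \frac{o + 20}{2 S} = 3 + \left(20 + o\right) \frac{1}{2 S} = 3 + \frac{20 + o}{2 S}$)
$38727 - \frac{4005 - 21418}{6373 + \frac{1}{u{\left(-120,91 \right)} - 18494}} = 38727 - \frac{4005 - 21418}{6373 + \frac{1}{\frac{20 + 91 + 6 \left(-120\right)}{2 \left(-120\right)} - 18494}} = 38727 - - \frac{17413}{6373 + \frac{1}{\frac{1}{2} \left(- \frac{1}{120}\right) \left(20 + 91 - 720\right) - 18494}} = 38727 - - \frac{17413}{6373 + \frac{1}{\frac{1}{2} \left(- \frac{1}{120}\right) \left(-609\right) - 18494}} = 38727 - - \frac{17413}{6373 + \frac{1}{\frac{203}{80} - 18494}} = 38727 - - \frac{17413}{6373 + \frac{1}{- \frac{1479317}{80}}} = 38727 - - \frac{17413}{6373 - \frac{80}{1479317}} = 38727 - - \frac{17413}{\frac{9427687161}{1479317}} = 38727 - \left(-17413\right) \frac{1479317}{9427687161} = 38727 - - \frac{25759346921}{9427687161} = 38727 + \frac{25759346921}{9427687161} = \frac{365131800030968}{9427687161}$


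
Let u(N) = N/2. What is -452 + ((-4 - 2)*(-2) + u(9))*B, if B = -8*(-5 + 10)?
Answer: -1112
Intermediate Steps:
B = -40 (B = -8*5 = -40)
u(N) = N/2 (u(N) = N*(½) = N/2)
-452 + ((-4 - 2)*(-2) + u(9))*B = -452 + ((-4 - 2)*(-2) + (½)*9)*(-40) = -452 + (-6*(-2) + 9/2)*(-40) = -452 + (12 + 9/2)*(-40) = -452 + (33/2)*(-40) = -452 - 660 = -1112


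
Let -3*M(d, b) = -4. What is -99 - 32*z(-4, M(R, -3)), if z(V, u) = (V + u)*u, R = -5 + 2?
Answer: 133/9 ≈ 14.778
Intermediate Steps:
R = -3
M(d, b) = 4/3 (M(d, b) = -⅓*(-4) = 4/3)
z(V, u) = u*(V + u)
-99 - 32*z(-4, M(R, -3)) = -99 - 128*(-4 + 4/3)/3 = -99 - 128*(-8)/(3*3) = -99 - 32*(-32/9) = -99 + 1024/9 = 133/9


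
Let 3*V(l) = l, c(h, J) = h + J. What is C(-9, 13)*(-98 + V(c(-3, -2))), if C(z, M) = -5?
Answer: 1495/3 ≈ 498.33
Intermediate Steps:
c(h, J) = J + h
V(l) = l/3
C(-9, 13)*(-98 + V(c(-3, -2))) = -5*(-98 + (-2 - 3)/3) = -5*(-98 + (⅓)*(-5)) = -5*(-98 - 5/3) = -5*(-299/3) = 1495/3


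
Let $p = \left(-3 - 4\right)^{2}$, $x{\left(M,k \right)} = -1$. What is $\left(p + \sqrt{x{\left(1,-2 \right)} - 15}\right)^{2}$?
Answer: $2385 + 392 i \approx 2385.0 + 392.0 i$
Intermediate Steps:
$p = 49$ ($p = \left(-7\right)^{2} = 49$)
$\left(p + \sqrt{x{\left(1,-2 \right)} - 15}\right)^{2} = \left(49 + \sqrt{-1 - 15}\right)^{2} = \left(49 + \sqrt{-16}\right)^{2} = \left(49 + 4 i\right)^{2}$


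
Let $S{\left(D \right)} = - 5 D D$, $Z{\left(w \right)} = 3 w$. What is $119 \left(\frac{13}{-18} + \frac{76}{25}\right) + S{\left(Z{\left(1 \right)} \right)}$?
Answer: $\frac{103867}{450} \approx 230.82$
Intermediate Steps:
$S{\left(D \right)} = - 5 D^{2}$
$119 \left(\frac{13}{-18} + \frac{76}{25}\right) + S{\left(Z{\left(1 \right)} \right)} = 119 \left(\frac{13}{-18} + \frac{76}{25}\right) - 5 \left(3 \cdot 1\right)^{2} = 119 \left(13 \left(- \frac{1}{18}\right) + 76 \cdot \frac{1}{25}\right) - 5 \cdot 3^{2} = 119 \left(- \frac{13}{18} + \frac{76}{25}\right) - 45 = 119 \cdot \frac{1043}{450} - 45 = \frac{124117}{450} - 45 = \frac{103867}{450}$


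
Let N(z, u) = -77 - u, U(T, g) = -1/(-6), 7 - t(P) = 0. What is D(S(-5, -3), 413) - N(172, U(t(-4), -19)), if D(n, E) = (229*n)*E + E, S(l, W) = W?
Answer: -1699445/6 ≈ -2.8324e+5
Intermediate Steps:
t(P) = 7 (t(P) = 7 - 1*0 = 7 + 0 = 7)
U(T, g) = 1/6 (U(T, g) = -1*(-1/6) = 1/6)
D(n, E) = E + 229*E*n (D(n, E) = 229*E*n + E = E + 229*E*n)
D(S(-5, -3), 413) - N(172, U(t(-4), -19)) = 413*(1 + 229*(-3)) - (-77 - 1*1/6) = 413*(1 - 687) - (-77 - 1/6) = 413*(-686) - 1*(-463/6) = -283318 + 463/6 = -1699445/6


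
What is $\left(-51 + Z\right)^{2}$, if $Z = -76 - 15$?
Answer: $20164$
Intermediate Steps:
$Z = -91$ ($Z = -76 - 15 = -91$)
$\left(-51 + Z\right)^{2} = \left(-51 - 91\right)^{2} = \left(-142\right)^{2} = 20164$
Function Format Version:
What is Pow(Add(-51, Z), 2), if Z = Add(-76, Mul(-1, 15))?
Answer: 20164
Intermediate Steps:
Z = -91 (Z = Add(-76, -15) = -91)
Pow(Add(-51, Z), 2) = Pow(Add(-51, -91), 2) = Pow(-142, 2) = 20164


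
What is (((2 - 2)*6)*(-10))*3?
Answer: 0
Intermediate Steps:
(((2 - 2)*6)*(-10))*3 = ((0*6)*(-10))*3 = (0*(-10))*3 = 0*3 = 0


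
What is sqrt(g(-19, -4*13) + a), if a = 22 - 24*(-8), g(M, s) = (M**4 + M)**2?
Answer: sqrt(16978611418) ≈ 1.3030e+5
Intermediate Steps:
g(M, s) = (M + M**4)**2
a = 214 (a = 22 + 192 = 214)
sqrt(g(-19, -4*13) + a) = sqrt((-19)**2*(1 + (-19)**3)**2 + 214) = sqrt(361*(1 - 6859)**2 + 214) = sqrt(361*(-6858)**2 + 214) = sqrt(361*47032164 + 214) = sqrt(16978611204 + 214) = sqrt(16978611418)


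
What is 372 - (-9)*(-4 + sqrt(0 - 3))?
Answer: 336 + 9*I*sqrt(3) ≈ 336.0 + 15.588*I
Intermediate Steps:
372 - (-9)*(-4 + sqrt(0 - 3)) = 372 - (-9)*(-4 + sqrt(-3)) = 372 - (-9)*(-4 + I*sqrt(3)) = 372 - (36 - 9*I*sqrt(3)) = 372 + (-36 + 9*I*sqrt(3)) = 336 + 9*I*sqrt(3)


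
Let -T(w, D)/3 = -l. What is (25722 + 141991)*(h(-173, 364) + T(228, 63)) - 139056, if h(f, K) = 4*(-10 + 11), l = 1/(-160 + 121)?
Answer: 518895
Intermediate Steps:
l = -1/39 (l = 1/(-39) = -1/39 ≈ -0.025641)
h(f, K) = 4 (h(f, K) = 4*1 = 4)
T(w, D) = -1/13 (T(w, D) = -(-3)*(-1)/39 = -3*1/39 = -1/13)
(25722 + 141991)*(h(-173, 364) + T(228, 63)) - 139056 = (25722 + 141991)*(4 - 1/13) - 139056 = 167713*(51/13) - 139056 = 657951 - 139056 = 518895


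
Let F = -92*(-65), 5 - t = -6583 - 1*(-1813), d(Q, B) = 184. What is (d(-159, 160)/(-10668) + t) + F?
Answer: 28683539/2667 ≈ 10755.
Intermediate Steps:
t = 4775 (t = 5 - (-6583 - 1*(-1813)) = 5 - (-6583 + 1813) = 5 - 1*(-4770) = 5 + 4770 = 4775)
F = 5980
(d(-159, 160)/(-10668) + t) + F = (184/(-10668) + 4775) + 5980 = (184*(-1/10668) + 4775) + 5980 = (-46/2667 + 4775) + 5980 = 12734879/2667 + 5980 = 28683539/2667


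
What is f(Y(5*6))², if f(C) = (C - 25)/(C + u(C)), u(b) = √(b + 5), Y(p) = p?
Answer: 25/(30 + √35)² ≈ 0.019380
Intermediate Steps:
u(b) = √(5 + b)
f(C) = (-25 + C)/(C + √(5 + C)) (f(C) = (C - 25)/(C + √(5 + C)) = (-25 + C)/(C + √(5 + C)))
f(Y(5*6))² = ((-25 + 5*6)/(5*6 + √(5 + 5*6)))² = ((-25 + 30)/(30 + √(5 + 30)))² = (5/(30 + √35))² = 25/(30 + √35)²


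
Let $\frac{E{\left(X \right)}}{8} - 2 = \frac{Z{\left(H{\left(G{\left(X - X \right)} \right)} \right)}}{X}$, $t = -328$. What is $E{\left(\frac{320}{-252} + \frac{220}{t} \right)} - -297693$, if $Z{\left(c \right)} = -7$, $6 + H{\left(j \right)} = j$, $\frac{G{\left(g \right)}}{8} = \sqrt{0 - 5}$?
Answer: $\frac{2984822021}{10025} \approx 2.9774 \cdot 10^{5}$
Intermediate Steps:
$G{\left(g \right)} = 8 i \sqrt{5}$ ($G{\left(g \right)} = 8 \sqrt{0 - 5} = 8 \sqrt{-5} = 8 i \sqrt{5}$)
$H{\left(j \right)} = -6 + j$
$E{\left(X \right)} = 16 - \frac{56}{X}$ ($E{\left(X \right)} = 16 + 8 \left(- \frac{7}{X}\right) = 16 - \frac{56}{X}$)
$E{\left(\frac{320}{-252} + \frac{220}{t} \right)} - -297693 = \left(16 - \frac{56}{\frac{320}{-252} + \frac{220}{-328}}\right) - -297693 = \left(16 - \frac{56}{320 \left(- \frac{1}{252}\right) + 220 \left(- \frac{1}{328}\right)}\right) + 297693 = \left(16 - \frac{56}{- \frac{80}{63} - \frac{55}{82}}\right) + 297693 = \left(16 - \frac{56}{- \frac{10025}{5166}}\right) + 297693 = \left(16 - - \frac{289296}{10025}\right) + 297693 = \left(16 + \frac{289296}{10025}\right) + 297693 = \frac{449696}{10025} + 297693 = \frac{2984822021}{10025}$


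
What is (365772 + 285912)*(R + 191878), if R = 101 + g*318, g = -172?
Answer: 89465134572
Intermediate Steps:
R = -54595 (R = 101 - 172*318 = 101 - 54696 = -54595)
(365772 + 285912)*(R + 191878) = (365772 + 285912)*(-54595 + 191878) = 651684*137283 = 89465134572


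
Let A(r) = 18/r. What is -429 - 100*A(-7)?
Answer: -1203/7 ≈ -171.86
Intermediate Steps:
-429 - 100*A(-7) = -429 - 1800/(-7) = -429 - 1800*(-1)/7 = -429 - 100*(-18/7) = -429 + 1800/7 = -1203/7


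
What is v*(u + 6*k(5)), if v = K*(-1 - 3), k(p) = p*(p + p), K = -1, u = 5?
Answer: 1220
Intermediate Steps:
k(p) = 2*p**2 (k(p) = p*(2*p) = 2*p**2)
v = 4 (v = -(-1 - 3) = -1*(-4) = 4)
v*(u + 6*k(5)) = 4*(5 + 6*(2*5**2)) = 4*(5 + 6*(2*25)) = 4*(5 + 6*50) = 4*(5 + 300) = 4*305 = 1220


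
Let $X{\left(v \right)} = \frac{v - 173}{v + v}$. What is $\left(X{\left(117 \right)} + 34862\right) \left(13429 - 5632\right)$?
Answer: $\frac{10600868774}{39} \approx 2.7182 \cdot 10^{8}$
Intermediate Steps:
$X{\left(v \right)} = \frac{-173 + v}{2 v}$
$\left(X{\left(117 \right)} + 34862\right) \left(13429 - 5632\right) = \left(\frac{-173 + 117}{2 \cdot 117} + 34862\right) \left(13429 - 5632\right) = \left(\frac{1}{2} \cdot \frac{1}{117} \left(-56\right) + 34862\right) 7797 = \left(- \frac{28}{117} + 34862\right) 7797 = \frac{4078826}{117} \cdot 7797 = \frac{10600868774}{39}$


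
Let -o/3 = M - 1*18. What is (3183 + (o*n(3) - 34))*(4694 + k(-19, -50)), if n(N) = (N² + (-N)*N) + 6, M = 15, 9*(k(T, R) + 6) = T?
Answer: 135080119/9 ≈ 1.5009e+7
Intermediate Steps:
k(T, R) = -6 + T/9
n(N) = 6 (n(N) = (N² - N²) + 6 = 0 + 6 = 6)
o = 9 (o = -3*(15 - 1*18) = -3*(15 - 18) = -3*(-3) = 9)
(3183 + (o*n(3) - 34))*(4694 + k(-19, -50)) = (3183 + (9*6 - 34))*(4694 + (-6 + (⅑)*(-19))) = (3183 + (54 - 34))*(4694 + (-6 - 19/9)) = (3183 + 20)*(4694 - 73/9) = 3203*(42173/9) = 135080119/9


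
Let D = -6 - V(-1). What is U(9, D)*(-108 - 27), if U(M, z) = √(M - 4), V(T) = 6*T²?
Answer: -135*√5 ≈ -301.87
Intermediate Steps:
D = -12 (D = -6 - 6*(-1)² = -6 - 6 = -12)
U(M, z) = √(-4 + M)
U(9, D)*(-108 - 27) = √(-4 + 9)*(-108 - 27) = √5*(-135) = -135*√5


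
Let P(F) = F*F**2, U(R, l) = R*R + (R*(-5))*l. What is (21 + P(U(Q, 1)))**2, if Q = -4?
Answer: 2178742329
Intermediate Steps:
U(R, l) = R**2 - 5*R*l (U(R, l) = R**2 + (-5*R)*l = R**2 - 5*R*l)
P(F) = F**3
(21 + P(U(Q, 1)))**2 = (21 + (-4*(-4 - 5*1))**3)**2 = (21 + (-4*(-4 - 5))**3)**2 = (21 + (-4*(-9))**3)**2 = (21 + 36**3)**2 = (21 + 46656)**2 = 46677**2 = 2178742329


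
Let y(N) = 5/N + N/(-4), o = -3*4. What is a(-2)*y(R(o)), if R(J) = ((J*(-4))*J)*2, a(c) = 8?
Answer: 331771/144 ≈ 2304.0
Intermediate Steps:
o = -12
R(J) = -8*J² (R(J) = ((-4*J)*J)*2 = -4*J²*2 = -8*J²)
y(N) = 5/N - N/4 (y(N) = 5/N + N*(-¼) = 5/N - N/4)
a(-2)*y(R(o)) = 8*(5/((-8*(-12)²)) - (-2)*(-12)²) = 8*(5/((-8*144)) - (-2)*144) = 8*(5/(-1152) - ¼*(-1152)) = 8*(5*(-1/1152) + 288) = 8*(-5/1152 + 288) = 8*(331771/1152) = 331771/144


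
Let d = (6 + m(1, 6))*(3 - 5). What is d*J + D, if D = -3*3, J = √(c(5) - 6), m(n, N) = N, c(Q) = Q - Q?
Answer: -9 - 24*I*√6 ≈ -9.0 - 58.788*I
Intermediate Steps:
c(Q) = 0
J = I*√6 (J = √(0 - 6) = √(-6) = I*√6 ≈ 2.4495*I)
D = -9
d = -24 (d = (6 + 6)*(3 - 5) = 12*(-2) = -24)
d*J + D = -24*I*√6 - 9 = -9 - 24*I*√6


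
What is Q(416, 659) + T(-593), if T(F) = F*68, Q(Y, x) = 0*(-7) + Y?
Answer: -39908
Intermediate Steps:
Q(Y, x) = Y (Q(Y, x) = 0 + Y = Y)
T(F) = 68*F
Q(416, 659) + T(-593) = 416 + 68*(-593) = 416 - 40324 = -39908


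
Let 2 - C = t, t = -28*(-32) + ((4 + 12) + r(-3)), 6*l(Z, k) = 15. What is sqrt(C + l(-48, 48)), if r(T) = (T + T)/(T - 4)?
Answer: 9*I*sqrt(2198)/14 ≈ 30.139*I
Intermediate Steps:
l(Z, k) = 5/2 (l(Z, k) = (1/6)*15 = 5/2)
r(T) = 2*T/(-4 + T) (r(T) = (2*T)/(-4 + T) = 2*T/(-4 + T))
t = 6390/7 (t = -28*(-32) + ((4 + 12) + 2*(-3)/(-4 - 3)) = 896 + (16 + 2*(-3)/(-7)) = 896 + (16 + 2*(-3)*(-1/7)) = 896 + (16 + 6/7) = 896 + 118/7 = 6390/7 ≈ 912.86)
C = -6376/7 (C = 2 - 1*6390/7 = 2 - 6390/7 = -6376/7 ≈ -910.86)
sqrt(C + l(-48, 48)) = sqrt(-6376/7 + 5/2) = sqrt(-12717/14) = 9*I*sqrt(2198)/14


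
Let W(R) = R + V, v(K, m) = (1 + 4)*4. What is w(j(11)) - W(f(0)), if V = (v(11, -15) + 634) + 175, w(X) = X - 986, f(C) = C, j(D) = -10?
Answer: -1825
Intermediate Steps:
v(K, m) = 20 (v(K, m) = 5*4 = 20)
w(X) = -986 + X
V = 829 (V = (20 + 634) + 175 = 654 + 175 = 829)
W(R) = 829 + R (W(R) = R + 829 = 829 + R)
w(j(11)) - W(f(0)) = (-986 - 10) - (829 + 0) = -996 - 1*829 = -996 - 829 = -1825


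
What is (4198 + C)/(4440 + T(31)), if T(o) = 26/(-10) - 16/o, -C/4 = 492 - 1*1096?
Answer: 1025170/687717 ≈ 1.4907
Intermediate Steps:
C = 2416 (C = -4*(492 - 1*1096) = -4*(492 - 1096) = -4*(-604) = 2416)
T(o) = -13/5 - 16/o (T(o) = 26*(-⅒) - 16/o = -13/5 - 16/o)
(4198 + C)/(4440 + T(31)) = (4198 + 2416)/(4440 + (-13/5 - 16/31)) = 6614/(4440 + (-13/5 - 16*1/31)) = 6614/(4440 + (-13/5 - 16/31)) = 6614/(4440 - 483/155) = 6614/(687717/155) = 6614*(155/687717) = 1025170/687717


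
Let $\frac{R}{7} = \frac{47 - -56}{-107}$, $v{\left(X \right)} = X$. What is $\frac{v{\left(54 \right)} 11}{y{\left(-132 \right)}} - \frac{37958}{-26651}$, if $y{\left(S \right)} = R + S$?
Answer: $- \frac{1130397748}{395634095} \approx -2.8572$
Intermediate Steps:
$R = - \frac{721}{107}$ ($R = 7 \frac{47 - -56}{-107} = 7 \left(47 + 56\right) \left(- \frac{1}{107}\right) = 7 \cdot 103 \left(- \frac{1}{107}\right) = 7 \left(- \frac{103}{107}\right) = - \frac{721}{107} \approx -6.7383$)
$y{\left(S \right)} = - \frac{721}{107} + S$
$\frac{v{\left(54 \right)} 11}{y{\left(-132 \right)}} - \frac{37958}{-26651} = \frac{54 \cdot 11}{- \frac{721}{107} - 132} - \frac{37958}{-26651} = \frac{594}{- \frac{14845}{107}} - - \frac{37958}{26651} = 594 \left(- \frac{107}{14845}\right) + \frac{37958}{26651} = - \frac{63558}{14845} + \frac{37958}{26651} = - \frac{1130397748}{395634095}$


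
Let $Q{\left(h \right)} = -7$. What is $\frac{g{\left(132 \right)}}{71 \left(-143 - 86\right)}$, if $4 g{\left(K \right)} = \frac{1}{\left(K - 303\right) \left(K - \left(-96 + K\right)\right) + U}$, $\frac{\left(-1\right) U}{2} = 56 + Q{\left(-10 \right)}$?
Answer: $\frac{1}{1074004504} \approx 9.311 \cdot 10^{-10}$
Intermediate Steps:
$U = -98$ ($U = - 2 \left(56 - 7\right) = \left(-2\right) 49 = -98$)
$g{\left(K \right)} = \frac{1}{4 \left(-29186 + 96 K\right)}$ ($g{\left(K \right)} = \frac{1}{4 \left(\left(K - 303\right) \left(K - \left(-96 + K\right)\right) - 98\right)} = \frac{1}{4 \left(\left(-303 + K\right) 96 - 98\right)} = \frac{1}{4 \left(\left(-29088 + 96 K\right) - 98\right)} = \frac{1}{4 \left(-29186 + 96 K\right)}$)
$\frac{g{\left(132 \right)}}{71 \left(-143 - 86\right)} = \frac{\frac{1}{8} \frac{1}{-14593 + 48 \cdot 132}}{71 \left(-143 - 86\right)} = \frac{\frac{1}{8} \frac{1}{-14593 + 6336}}{71 \left(-229\right)} = \frac{\frac{1}{8} \frac{1}{-8257}}{-16259} = \frac{1}{8} \left(- \frac{1}{8257}\right) \left(- \frac{1}{16259}\right) = \left(- \frac{1}{66056}\right) \left(- \frac{1}{16259}\right) = \frac{1}{1074004504}$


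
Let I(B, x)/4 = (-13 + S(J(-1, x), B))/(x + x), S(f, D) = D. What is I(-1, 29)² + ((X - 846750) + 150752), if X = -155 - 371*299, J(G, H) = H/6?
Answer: -678755178/841 ≈ -8.0708e+5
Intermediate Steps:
J(G, H) = H/6 (J(G, H) = H*(⅙) = H/6)
I(B, x) = 2*(-13 + B)/x (I(B, x) = 4*((-13 + B)/(x + x)) = 4*((-13 + B)/((2*x))) = 4*((-13 + B)*(1/(2*x))) = 4*((-13 + B)/(2*x)) = 2*(-13 + B)/x)
X = -111084 (X = -155 - 110929 = -111084)
I(-1, 29)² + ((X - 846750) + 150752) = (2*(-13 - 1)/29)² + ((-111084 - 846750) + 150752) = (2*(1/29)*(-14))² + (-957834 + 150752) = (-28/29)² - 807082 = 784/841 - 807082 = -678755178/841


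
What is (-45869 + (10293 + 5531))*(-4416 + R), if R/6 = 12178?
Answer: -2062649340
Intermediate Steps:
R = 73068 (R = 6*12178 = 73068)
(-45869 + (10293 + 5531))*(-4416 + R) = (-45869 + (10293 + 5531))*(-4416 + 73068) = (-45869 + 15824)*68652 = -30045*68652 = -2062649340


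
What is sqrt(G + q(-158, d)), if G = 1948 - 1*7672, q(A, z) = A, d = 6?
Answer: I*sqrt(5882) ≈ 76.694*I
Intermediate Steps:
G = -5724 (G = 1948 - 7672 = -5724)
sqrt(G + q(-158, d)) = sqrt(-5724 - 158) = sqrt(-5882) = I*sqrt(5882)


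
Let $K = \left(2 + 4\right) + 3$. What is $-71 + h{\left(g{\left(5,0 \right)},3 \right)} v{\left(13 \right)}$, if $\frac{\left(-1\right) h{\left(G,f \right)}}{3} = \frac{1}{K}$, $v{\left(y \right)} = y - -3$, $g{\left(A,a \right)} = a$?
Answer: $- \frac{229}{3} \approx -76.333$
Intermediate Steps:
$v{\left(y \right)} = 3 + y$ ($v{\left(y \right)} = y + 3 = 3 + y$)
$K = 9$ ($K = 6 + 3 = 9$)
$h{\left(G,f \right)} = - \frac{1}{3}$ ($h{\left(G,f \right)} = - \frac{3}{9} = \left(-3\right) \frac{1}{9} = - \frac{1}{3}$)
$-71 + h{\left(g{\left(5,0 \right)},3 \right)} v{\left(13 \right)} = -71 - \frac{3 + 13}{3} = -71 - \frac{16}{3} = - \frac{229}{3}$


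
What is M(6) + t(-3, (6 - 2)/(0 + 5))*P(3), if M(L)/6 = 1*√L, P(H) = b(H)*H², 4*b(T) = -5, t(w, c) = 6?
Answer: -135/2 + 6*√6 ≈ -52.803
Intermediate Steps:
b(T) = -5/4 (b(T) = (¼)*(-5) = -5/4)
P(H) = -5*H²/4
M(L) = 6*√L (M(L) = 6*(1*√L) = 6*√L)
M(6) + t(-3, (6 - 2)/(0 + 5))*P(3) = 6*√6 + 6*(-5/4*3²) = 6*√6 + 6*(-5/4*9) = 6*√6 + 6*(-45/4) = 6*√6 - 135/2 = -135/2 + 6*√6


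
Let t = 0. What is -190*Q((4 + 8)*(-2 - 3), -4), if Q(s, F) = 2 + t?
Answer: -380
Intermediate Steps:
Q(s, F) = 2 (Q(s, F) = 2 + 0 = 2)
-190*Q((4 + 8)*(-2 - 3), -4) = -190*2 = -380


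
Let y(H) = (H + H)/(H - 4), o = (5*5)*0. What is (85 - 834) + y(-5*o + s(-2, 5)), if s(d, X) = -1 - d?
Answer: -2249/3 ≈ -749.67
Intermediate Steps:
o = 0 (o = 25*0 = 0)
y(H) = 2*H/(-4 + H) (y(H) = (2*H)/(-4 + H) = 2*H/(-4 + H))
(85 - 834) + y(-5*o + s(-2, 5)) = (85 - 834) + 2*(-5*0 + (-1 - 1*(-2)))/(-4 + (-5*0 + (-1 - 1*(-2)))) = -749 + 2*(0 + (-1 + 2))/(-4 + (0 + (-1 + 2))) = -749 + 2*(0 + 1)/(-4 + (0 + 1)) = -749 + 2*1/(-4 + 1) = -749 + 2*1/(-3) = -749 + 2*1*(-⅓) = -749 - ⅔ = -2249/3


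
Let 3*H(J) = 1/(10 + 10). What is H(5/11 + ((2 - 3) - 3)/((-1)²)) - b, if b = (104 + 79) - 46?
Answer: -8219/60 ≈ -136.98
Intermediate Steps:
H(J) = 1/60 (H(J) = 1/(3*(10 + 10)) = (⅓)/20 = (⅓)*(1/20) = 1/60)
b = 137 (b = 183 - 46 = 137)
H(5/11 + ((2 - 3) - 3)/((-1)²)) - b = 1/60 - 1*137 = 1/60 - 137 = -8219/60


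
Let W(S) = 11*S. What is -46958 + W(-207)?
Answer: -49235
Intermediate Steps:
-46958 + W(-207) = -46958 + 11*(-207) = -46958 - 2277 = -49235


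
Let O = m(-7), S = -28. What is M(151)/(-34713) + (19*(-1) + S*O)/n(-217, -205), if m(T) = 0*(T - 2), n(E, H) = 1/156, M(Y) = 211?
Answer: -102889543/34713 ≈ -2964.0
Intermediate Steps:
n(E, H) = 1/156
m(T) = 0 (m(T) = 0*(-2 + T) = 0)
O = 0
M(151)/(-34713) + (19*(-1) + S*O)/n(-217, -205) = 211/(-34713) + (19*(-1) - 28*0)/(1/156) = 211*(-1/34713) + (-19 + 0)*156 = -211/34713 - 19*156 = -211/34713 - 2964 = -102889543/34713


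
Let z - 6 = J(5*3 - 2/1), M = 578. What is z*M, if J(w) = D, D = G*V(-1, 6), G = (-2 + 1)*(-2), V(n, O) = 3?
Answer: 6936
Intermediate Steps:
G = 2 (G = -1*(-2) = 2)
D = 6 (D = 2*3 = 6)
J(w) = 6
z = 12 (z = 6 + 6 = 12)
z*M = 12*578 = 6936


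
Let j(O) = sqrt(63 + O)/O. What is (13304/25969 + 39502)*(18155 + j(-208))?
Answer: 18624138671010/25969 - 512920371*I*sqrt(145)/2700776 ≈ 7.1717e+8 - 2286.9*I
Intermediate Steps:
j(O) = sqrt(63 + O)/O
(13304/25969 + 39502)*(18155 + j(-208)) = (13304/25969 + 39502)*(18155 + sqrt(63 - 208)/(-208)) = (13304*(1/25969) + 39502)*(18155 - I*sqrt(145)/208) = (13304/25969 + 39502)*(18155 - I*sqrt(145)/208) = 1025840742*(18155 - I*sqrt(145)/208)/25969 = 18624138671010/25969 - 512920371*I*sqrt(145)/2700776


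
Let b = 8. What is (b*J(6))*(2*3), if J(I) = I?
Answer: 288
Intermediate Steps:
(b*J(6))*(2*3) = (8*6)*(2*3) = 48*6 = 288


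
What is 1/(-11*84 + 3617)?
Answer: 1/2693 ≈ 0.00037133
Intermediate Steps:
1/(-11*84 + 3617) = 1/(-924 + 3617) = 1/2693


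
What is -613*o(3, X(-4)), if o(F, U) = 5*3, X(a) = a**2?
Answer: -9195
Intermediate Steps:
o(F, U) = 15
-613*o(3, X(-4)) = -613*15 = -9195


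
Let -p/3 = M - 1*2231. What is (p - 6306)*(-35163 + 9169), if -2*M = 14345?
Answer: -569385573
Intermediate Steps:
M = -14345/2 (M = -½*14345 = -14345/2 ≈ -7172.5)
p = 56421/2 (p = -3*(-14345/2 - 1*2231) = -3*(-14345/2 - 2231) = -3*(-18807/2) = 56421/2 ≈ 28211.)
(p - 6306)*(-35163 + 9169) = (56421/2 - 6306)*(-35163 + 9169) = (43809/2)*(-25994) = -569385573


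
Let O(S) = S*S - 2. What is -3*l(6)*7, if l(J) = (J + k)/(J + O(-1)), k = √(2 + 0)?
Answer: -126/5 - 21*√2/5 ≈ -31.140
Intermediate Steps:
O(S) = -2 + S² (O(S) = S² - 2 = -2 + S²)
k = √2 ≈ 1.4142
l(J) = (J + √2)/(-1 + J) (l(J) = (J + √2)/(J + (-2 + (-1)²)) = (J + √2)/(J + (-2 + 1)) = (J + √2)/(J - 1) = (J + √2)/(-1 + J))
-3*l(6)*7 = -3*(6 + √2)/(-1 + 6)*7 = -3*(6 + √2)/5*7 = -3*(6/5 + √2/5)*7 = (-18/5 - 3*√2/5)*7 = -126/5 - 21*√2/5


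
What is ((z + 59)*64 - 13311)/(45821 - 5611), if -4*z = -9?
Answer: -9391/40210 ≈ -0.23355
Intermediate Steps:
z = 9/4 (z = -¼*(-9) = 9/4 ≈ 2.2500)
((z + 59)*64 - 13311)/(45821 - 5611) = ((9/4 + 59)*64 - 13311)/(45821 - 5611) = ((245/4)*64 - 13311)/40210 = (3920 - 13311)*(1/40210) = -9391*1/40210 = -9391/40210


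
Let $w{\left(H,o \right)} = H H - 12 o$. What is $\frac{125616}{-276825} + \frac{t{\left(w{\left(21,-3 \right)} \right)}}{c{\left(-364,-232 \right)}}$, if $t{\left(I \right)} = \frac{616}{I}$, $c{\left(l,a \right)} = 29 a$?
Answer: $- \frac{16804351079}{37016762175} \approx -0.45397$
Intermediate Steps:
$w{\left(H,o \right)} = H^{2} - 12 o$
$\frac{125616}{-276825} + \frac{t{\left(w{\left(21,-3 \right)} \right)}}{c{\left(-364,-232 \right)}} = \frac{125616}{-276825} + \frac{616 \frac{1}{21^{2} - -36}}{29 \left(-232\right)} = 125616 \left(- \frac{1}{276825}\right) + \frac{616 \frac{1}{441 + 36}}{-6728} = - \frac{41872}{92275} + \frac{616}{477} \left(- \frac{1}{6728}\right) = - \frac{41872}{92275} - \frac{77}{401157} = - \frac{16804351079}{37016762175}$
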